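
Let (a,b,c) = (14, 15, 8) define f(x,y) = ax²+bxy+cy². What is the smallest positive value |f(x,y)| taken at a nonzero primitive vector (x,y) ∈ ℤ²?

translate: b→-13 (≡15 mod 28), so (14,15,8)→(14,-13,7)
flip: (14,-13,7)→(7,13,14)
translate: b→-1 (≡13 mod 14), so (7,13,14)→(7,-1,8)
reduced (well bottom): (7,-1,8) with a≤c, −a<b≤a
well minimum = a = 7

7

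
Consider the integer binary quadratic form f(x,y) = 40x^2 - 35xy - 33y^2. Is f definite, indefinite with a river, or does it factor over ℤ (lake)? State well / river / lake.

D = b²−4ac = (-35)² − 4·40·(-33) = 6505
D > 0 non-square ⇒ indefinite ⇒ periodic river

river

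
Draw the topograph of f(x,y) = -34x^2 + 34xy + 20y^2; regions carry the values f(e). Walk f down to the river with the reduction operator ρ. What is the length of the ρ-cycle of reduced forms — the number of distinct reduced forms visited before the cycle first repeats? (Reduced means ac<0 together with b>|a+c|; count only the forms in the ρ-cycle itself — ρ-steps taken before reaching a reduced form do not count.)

D = 3876, ⌊√D⌋ = 62
river: ρ → (20,46,-22)
river: ρ → (-22,42,24)
river: ρ → (24,54,-10)
river: ρ → (-10,46,44)
river: ρ → (44,42,-12)
river: ρ → (-12,54,20)
river: ρ → (20,26,-40)
river: ρ → (-40,54,6)
river: ρ → (6,54,-40)
river: ρ → (-40,26,20)
river: ρ → (20,54,-12)
river: ρ → (-12,42,44)
river: ρ → (44,46,-10)
river: ρ → (-10,54,24)
river: ρ → (24,42,-22)
river: ρ → (-22,46,20)
river: ρ → (20,34,-34)
river: ρ → (-34,34,20)
ρ-cycle length = 18 (tail of 0 descent steps not counted)

18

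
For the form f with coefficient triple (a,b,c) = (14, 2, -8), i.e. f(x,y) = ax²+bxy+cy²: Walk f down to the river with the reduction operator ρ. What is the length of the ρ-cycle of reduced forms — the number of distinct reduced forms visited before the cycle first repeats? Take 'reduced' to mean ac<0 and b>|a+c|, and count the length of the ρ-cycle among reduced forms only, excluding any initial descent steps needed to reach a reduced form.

D = 452, ⌊√D⌋ = 21
descent: ρ → (-8,14,8)  [lands on river]
river: ρ → (8,18,-4)
river: ρ → (-4,14,16)
river: ρ → (16,18,-2)
river: ρ → (-2,18,16)
river: ρ → (16,14,-4)
river: ρ → (-4,18,8)
river: ρ → (8,14,-8)
river: ρ → (-8,18,4)
river: ρ → (4,14,-16)
river: ρ → (-16,18,2)
river: ρ → (2,18,-16)
river: ρ → (-16,14,4)
river: ρ → (4,18,-8)
ρ-cycle length = 14 (tail of 1 descent step not counted)

14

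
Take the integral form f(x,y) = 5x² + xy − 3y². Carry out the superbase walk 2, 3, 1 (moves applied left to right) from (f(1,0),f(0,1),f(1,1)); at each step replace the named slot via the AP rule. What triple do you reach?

start (5,-3,3) = (f(1,0),f(0,1),f(1,1))
replace slot 2: 2·(5+3) − (-3) = 19 → (5,19,3)
replace slot 3: 2·(5+19) − 3 = 45 → (5,19,45)
replace slot 1: 2·(19+45) − 5 = 123 → (123,19,45)

123,19,45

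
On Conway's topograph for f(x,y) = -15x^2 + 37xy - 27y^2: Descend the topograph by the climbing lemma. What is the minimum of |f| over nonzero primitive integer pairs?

translate: b→-7 (≡-37 mod 30), so (15,-37,27)→(15,-7,5)
flip: (15,-7,5)→(5,7,15)
translate: b→-3 (≡7 mod 10), so (5,7,15)→(5,-3,13)
reduced (well bottom): (5,-3,13) with a≤c, −a<b≤a
well minimum |f| = |-5| = 5 (negative-definite)

5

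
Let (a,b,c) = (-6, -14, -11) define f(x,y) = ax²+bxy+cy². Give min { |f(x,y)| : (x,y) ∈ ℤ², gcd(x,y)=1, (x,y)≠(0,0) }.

translate: b→2 (≡14 mod 12), so (6,14,11)→(6,2,3)
flip: (6,2,3)→(3,-2,6)
reduced (well bottom): (3,-2,6) with a≤c, −a<b≤a
well minimum |f| = |-3| = 3 (negative-definite)

3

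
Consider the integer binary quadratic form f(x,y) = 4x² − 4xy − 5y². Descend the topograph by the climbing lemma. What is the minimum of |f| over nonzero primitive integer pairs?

descent: ρ → (-5,4,4)  [lands on river]
river: ρ → (4,4,-5)
river: ρ → (-5,6,3)
river: ρ → (3,6,-5)
closes: descent 1, river 4
min |a| on river = 3

3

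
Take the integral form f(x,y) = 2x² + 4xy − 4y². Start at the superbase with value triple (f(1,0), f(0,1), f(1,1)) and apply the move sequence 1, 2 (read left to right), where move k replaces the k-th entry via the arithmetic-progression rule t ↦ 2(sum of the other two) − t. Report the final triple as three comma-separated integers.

start (2,-4,2) = (f(1,0),f(0,1),f(1,1))
replace slot 1: 2·((-4)+2) − 2 = -6 → (-6,-4,2)
replace slot 2: 2·((-6)+2) − (-4) = -4 → (-6,-4,2)

-6,-4,2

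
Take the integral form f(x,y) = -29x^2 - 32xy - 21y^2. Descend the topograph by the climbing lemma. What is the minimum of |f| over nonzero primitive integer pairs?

translate: b→-26 (≡32 mod 58), so (29,32,21)→(29,-26,18)
flip: (29,-26,18)→(18,26,29)
translate: b→-10 (≡26 mod 36), so (18,26,29)→(18,-10,21)
reduced (well bottom): (18,-10,21) with a≤c, −a<b≤a
well minimum |f| = |-18| = 18 (negative-definite)

18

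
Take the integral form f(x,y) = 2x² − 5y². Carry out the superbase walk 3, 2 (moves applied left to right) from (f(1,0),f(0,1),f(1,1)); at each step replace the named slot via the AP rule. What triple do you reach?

start (2,-5,-3) = (f(1,0),f(0,1),f(1,1))
replace slot 3: 2·(2+(-5)) − (-3) = -3 → (2,-5,-3)
replace slot 2: 2·(2+(-3)) − (-5) = 3 → (2,3,-3)

2,3,-3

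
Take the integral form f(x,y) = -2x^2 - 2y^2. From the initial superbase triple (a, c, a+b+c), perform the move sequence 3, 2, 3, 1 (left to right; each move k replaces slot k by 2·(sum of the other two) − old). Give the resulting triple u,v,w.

start (-2,-2,-4) = (f(1,0),f(0,1),f(1,1))
replace slot 3: 2·((-2)+(-2)) − (-4) = -4 → (-2,-2,-4)
replace slot 2: 2·((-2)+(-4)) − (-2) = -10 → (-2,-10,-4)
replace slot 3: 2·((-2)+(-10)) − (-4) = -20 → (-2,-10,-20)
replace slot 1: 2·((-10)+(-20)) − (-2) = -58 → (-58,-10,-20)

-58,-10,-20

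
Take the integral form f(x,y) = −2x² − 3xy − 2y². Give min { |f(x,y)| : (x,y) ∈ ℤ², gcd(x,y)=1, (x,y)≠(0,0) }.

translate: b→-1 (≡3 mod 4), so (2,3,2)→(2,-1,1)
flip: (2,-1,1)→(1,1,2)
reduced (well bottom): (1,1,2) with a≤c, −a<b≤a
well minimum |f| = |-1| = 1 (negative-definite)

1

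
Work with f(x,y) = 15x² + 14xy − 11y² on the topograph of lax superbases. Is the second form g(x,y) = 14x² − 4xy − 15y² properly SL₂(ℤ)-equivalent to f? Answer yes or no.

D₁ = 856, D₂ = 856
river cycle of f (length 26): (-11, 8, 18), (18, 28, -1), (-1, 28, 18), (18, 8, -11), (-11, 14, 15), (15, 16, -10), (-10, 24, 7), (7, 18, -19), (-19, 20, 6), (6, 28, -3), … (16 more)
river cycle of g (length 26): (-15, 4, 14), (14, 24, -5), (-5, 26, 9), (9, 28, -2), (-2, 28, 9), (9, 26, -5), (-5, 24, 14), (14, 4, -15), (-15, 26, 3), (3, 28, -6), … (16 more)
cycles differ ⇒ inequivalent

no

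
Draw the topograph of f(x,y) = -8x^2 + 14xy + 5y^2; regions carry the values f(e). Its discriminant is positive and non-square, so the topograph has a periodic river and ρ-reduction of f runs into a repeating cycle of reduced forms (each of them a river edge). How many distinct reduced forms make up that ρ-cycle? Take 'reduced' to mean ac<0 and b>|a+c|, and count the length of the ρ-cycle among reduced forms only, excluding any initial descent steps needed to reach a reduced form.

D = 356, ⌊√D⌋ = 18
river: ρ → (5,16,-5)
river: ρ → (-5,14,8)
river: ρ → (8,18,-1)
river: ρ → (-1,18,8)
river: ρ → (8,14,-5)
river: ρ → (-5,16,5)
river: ρ → (5,14,-8)
river: ρ → (-8,18,1)
river: ρ → (1,18,-8)
river: ρ → (-8,14,5)
ρ-cycle length = 10 (tail of 0 descent steps not counted)

10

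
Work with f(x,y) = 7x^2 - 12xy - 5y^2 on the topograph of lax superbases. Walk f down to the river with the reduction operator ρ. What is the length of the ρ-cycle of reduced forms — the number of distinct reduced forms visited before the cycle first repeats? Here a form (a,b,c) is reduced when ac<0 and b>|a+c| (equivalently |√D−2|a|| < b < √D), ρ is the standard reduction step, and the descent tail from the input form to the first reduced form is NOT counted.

D = 284, ⌊√D⌋ = 16
descent: ρ → (-5,12,7)  [lands on river]
river: ρ → (7,16,-1)
river: ρ → (-1,16,7)
river: ρ → (7,12,-5)
river: ρ → (-5,8,11)
river: ρ → (11,14,-2)
river: ρ → (-2,14,11)
river: ρ → (11,8,-5)
ρ-cycle length = 8 (tail of 1 descent step not counted)

8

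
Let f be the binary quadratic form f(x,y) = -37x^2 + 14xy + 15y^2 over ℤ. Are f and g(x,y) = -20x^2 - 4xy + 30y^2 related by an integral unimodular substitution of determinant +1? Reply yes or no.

D₁ = 2416, D₂ = 2416
river cycle of f (length 44): (15, 46, -5), (-5, 44, 24), (24, 4, -25), (-25, 46, 3), (3, 44, -40), (-40, 36, 7), (7, 48, -4), (-4, 48, 7), (7, 36, -40), (-40, 44, 3), … (34 more)
river cycle of g (length 20): (-20, 36, 14), (14, 48, -2), (-2, 48, 14), (14, 36, -20), (-20, 44, 6), (6, 40, -34), (-34, 28, 12), (12, 44, -10), (-10, 36, 28), (28, 20, -18), … (10 more)
cycles differ ⇒ inequivalent

no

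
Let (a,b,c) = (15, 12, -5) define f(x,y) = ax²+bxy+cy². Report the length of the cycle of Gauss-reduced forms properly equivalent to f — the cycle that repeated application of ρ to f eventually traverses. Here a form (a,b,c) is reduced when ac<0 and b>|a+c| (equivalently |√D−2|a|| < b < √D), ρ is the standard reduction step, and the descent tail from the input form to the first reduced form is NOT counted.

D = 444, ⌊√D⌋ = 21
river: ρ → (-5,18,6)
river: ρ → (6,18,-5)
river: ρ → (-5,12,15)
river: ρ → (15,18,-2)
river: ρ → (-2,18,15)
river: ρ → (15,12,-5)
ρ-cycle length = 6 (tail of 0 descent steps not counted)

6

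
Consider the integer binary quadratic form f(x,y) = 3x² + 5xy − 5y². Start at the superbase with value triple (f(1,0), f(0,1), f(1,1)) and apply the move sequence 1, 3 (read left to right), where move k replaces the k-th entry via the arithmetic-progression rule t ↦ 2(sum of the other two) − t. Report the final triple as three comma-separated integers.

start (3,-5,3) = (f(1,0),f(0,1),f(1,1))
replace slot 1: 2·((-5)+3) − 3 = -7 → (-7,-5,3)
replace slot 3: 2·((-7)+(-5)) − 3 = -27 → (-7,-5,-27)

-7,-5,-27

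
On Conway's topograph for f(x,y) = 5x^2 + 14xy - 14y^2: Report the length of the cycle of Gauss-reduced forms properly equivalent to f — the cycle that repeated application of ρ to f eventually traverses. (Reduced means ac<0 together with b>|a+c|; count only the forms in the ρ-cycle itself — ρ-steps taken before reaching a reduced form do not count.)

D = 476, ⌊√D⌋ = 21
river: ρ → (-14,14,5)
river: ρ → (5,16,-11)
river: ρ → (-11,6,10)
river: ρ → (10,14,-7)
river: ρ → (-7,14,10)
river: ρ → (10,6,-11)
river: ρ → (-11,16,5)
river: ρ → (5,14,-14)
ρ-cycle length = 8 (tail of 0 descent steps not counted)

8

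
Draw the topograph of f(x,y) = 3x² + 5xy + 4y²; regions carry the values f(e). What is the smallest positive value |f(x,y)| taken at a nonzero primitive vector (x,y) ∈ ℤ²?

translate: b→-1 (≡5 mod 6), so (3,5,4)→(3,-1,2)
flip: (3,-1,2)→(2,1,3)
reduced (well bottom): (2,1,3) with a≤c, −a<b≤a
well minimum = a = 2

2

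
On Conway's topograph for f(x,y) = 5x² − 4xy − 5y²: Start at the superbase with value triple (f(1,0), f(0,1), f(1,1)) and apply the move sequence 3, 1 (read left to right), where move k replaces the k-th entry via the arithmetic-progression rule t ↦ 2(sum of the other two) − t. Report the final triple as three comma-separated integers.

start (5,-5,-4) = (f(1,0),f(0,1),f(1,1))
replace slot 3: 2·(5+(-5)) − (-4) = 4 → (5,-5,4)
replace slot 1: 2·((-5)+4) − 5 = -7 → (-7,-5,4)

-7,-5,4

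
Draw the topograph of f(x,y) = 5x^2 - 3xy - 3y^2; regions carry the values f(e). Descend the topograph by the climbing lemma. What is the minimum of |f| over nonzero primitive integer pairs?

descent: ρ → (-3,3,5)  [lands on river]
river: ρ → (5,7,-1)
river: ρ → (-1,7,5)
river: ρ → (5,3,-3)
closes: descent 1, river 4
min |a| on river = 1

1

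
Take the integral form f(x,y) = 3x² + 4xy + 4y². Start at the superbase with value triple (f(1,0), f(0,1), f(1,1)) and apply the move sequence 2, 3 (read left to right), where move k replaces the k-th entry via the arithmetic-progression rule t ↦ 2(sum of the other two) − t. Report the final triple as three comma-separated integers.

start (3,4,11) = (f(1,0),f(0,1),f(1,1))
replace slot 2: 2·(3+11) − 4 = 24 → (3,24,11)
replace slot 3: 2·(3+24) − 11 = 43 → (3,24,43)

3,24,43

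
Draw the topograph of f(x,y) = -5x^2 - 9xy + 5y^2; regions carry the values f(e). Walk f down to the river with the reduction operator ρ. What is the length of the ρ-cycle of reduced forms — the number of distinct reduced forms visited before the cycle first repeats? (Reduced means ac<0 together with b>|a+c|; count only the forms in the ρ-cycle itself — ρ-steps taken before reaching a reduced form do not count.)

D = 181, ⌊√D⌋ = 13
descent: ρ → (5,9,-5)  [lands on river]
river: ρ → (-5,11,3)
river: ρ → (3,13,-1)
river: ρ → (-1,13,3)
river: ρ → (3,11,-5)
river: ρ → (-5,9,5)
river: ρ → (5,11,-3)
river: ρ → (-3,13,1)
river: ρ → (1,13,-3)
river: ρ → (-3,11,5)
ρ-cycle length = 10 (tail of 1 descent step not counted)

10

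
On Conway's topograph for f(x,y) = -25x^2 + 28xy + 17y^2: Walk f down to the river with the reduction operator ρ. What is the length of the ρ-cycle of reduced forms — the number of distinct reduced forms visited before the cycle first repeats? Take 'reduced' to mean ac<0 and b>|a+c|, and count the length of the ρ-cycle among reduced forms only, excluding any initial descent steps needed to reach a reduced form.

D = 2484, ⌊√D⌋ = 49
river: ρ → (17,40,-13)
river: ρ → (-13,38,20)
river: ρ → (20,42,-9)
river: ρ → (-9,48,5)
river: ρ → (5,42,-36)
river: ρ → (-36,30,11)
river: ρ → (11,36,-27)
river: ρ → (-27,18,20)
river: ρ → (20,22,-25)
river: ρ → (-25,28,17)
ρ-cycle length = 10 (tail of 0 descent steps not counted)

10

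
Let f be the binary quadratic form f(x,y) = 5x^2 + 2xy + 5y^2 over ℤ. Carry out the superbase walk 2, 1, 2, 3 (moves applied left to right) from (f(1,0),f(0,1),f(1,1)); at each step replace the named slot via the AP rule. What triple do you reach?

start (5,5,12) = (f(1,0),f(0,1),f(1,1))
replace slot 2: 2·(5+12) − 5 = 29 → (5,29,12)
replace slot 1: 2·(29+12) − 5 = 77 → (77,29,12)
replace slot 2: 2·(77+12) − 29 = 149 → (77,149,12)
replace slot 3: 2·(77+149) − 12 = 440 → (77,149,440)

77,149,440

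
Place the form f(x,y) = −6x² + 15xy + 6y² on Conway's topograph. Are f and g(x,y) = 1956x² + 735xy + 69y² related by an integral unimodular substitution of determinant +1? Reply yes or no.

D₁ = 369, D₂ = 369
river cycle of f (length 10): (6, 9, -12), (-12, 15, 3), (3, 15, -12), (-12, 9, 6), (6, 15, -6), (-6, 9, 12), (12, 15, -3), (-3, 15, 12), (12, 9, -6), (-6, 15, 6)
river cycle of g (length 10): (6, 9, -12), (-12, 15, 3), (3, 15, -12), (-12, 9, 6), (6, 15, -6), (-6, 9, 12), (12, 15, -3), (-3, 15, 12), (12, 9, -6), (-6, 15, 6)
cycles coincide ⇒ equivalent

yes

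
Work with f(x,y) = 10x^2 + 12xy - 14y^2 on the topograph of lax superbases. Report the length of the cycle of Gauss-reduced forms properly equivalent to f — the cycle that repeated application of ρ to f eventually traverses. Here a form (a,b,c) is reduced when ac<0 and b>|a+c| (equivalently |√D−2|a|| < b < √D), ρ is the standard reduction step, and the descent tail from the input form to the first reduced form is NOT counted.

D = 704, ⌊√D⌋ = 26
river: ρ → (-14,16,8)
river: ρ → (8,16,-14)
river: ρ → (-14,12,10)
river: ρ → (10,8,-16)
river: ρ → (-16,24,2)
river: ρ → (2,24,-16)
river: ρ → (-16,8,10)
river: ρ → (10,12,-14)
ρ-cycle length = 8 (tail of 0 descent steps not counted)

8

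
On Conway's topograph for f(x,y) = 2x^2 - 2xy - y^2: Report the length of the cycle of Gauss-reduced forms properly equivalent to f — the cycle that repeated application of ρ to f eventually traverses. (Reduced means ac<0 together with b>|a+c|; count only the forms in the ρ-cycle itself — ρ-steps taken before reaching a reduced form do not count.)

D = 12, ⌊√D⌋ = 3
descent: ρ → (-1,2,2)  [lands on river]
river: ρ → (2,2,-1)
ρ-cycle length = 2 (tail of 1 descent step not counted)

2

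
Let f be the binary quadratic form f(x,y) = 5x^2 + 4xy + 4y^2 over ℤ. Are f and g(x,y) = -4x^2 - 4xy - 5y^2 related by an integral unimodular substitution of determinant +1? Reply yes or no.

D₁ = -64, D₂ = -64
f: flip: (5,4,4)→(4,-4,5)
f: translate: b→4 (≡-4 mod 8), so (4,-4,5)→(4,4,5)
f: reduced (well bottom): (4,4,5) with a≤c, −a<b≤a
g is negative-definite; reduce −g:
−g: reduced (well bottom): (4,4,5) with a≤c, −a<b≤a
flip sign back: reduced form of g is (-4,-4,-5)
reduced forms (4, 4, 5) vs (-4, -4, -5) ⇒ inequivalent

no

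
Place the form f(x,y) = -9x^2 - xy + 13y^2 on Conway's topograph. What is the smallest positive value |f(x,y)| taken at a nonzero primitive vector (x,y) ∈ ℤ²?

descent: ρ → (13,1,-9)
descent: ρ → (-9,17,5)  [lands on river]
river: ρ → (5,13,-15)
river: ρ → (-15,17,3)
river: ρ → (3,19,-9)
closes: descent 2, river 4
min |a| on river = 3

3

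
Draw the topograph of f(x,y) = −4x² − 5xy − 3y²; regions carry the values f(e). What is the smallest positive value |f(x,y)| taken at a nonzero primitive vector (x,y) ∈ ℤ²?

translate: b→-3 (≡5 mod 8), so (4,5,3)→(4,-3,2)
flip: (4,-3,2)→(2,3,4)
translate: b→-1 (≡3 mod 4), so (2,3,4)→(2,-1,3)
reduced (well bottom): (2,-1,3) with a≤c, −a<b≤a
well minimum |f| = |-2| = 2 (negative-definite)

2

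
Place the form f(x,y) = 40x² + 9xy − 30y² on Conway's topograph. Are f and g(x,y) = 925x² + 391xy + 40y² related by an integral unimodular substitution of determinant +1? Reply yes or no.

D₁ = 4881, D₂ = 4881
river cycle of f (length 86): (-30, 51, 19), (19, 63, -12), (-12, 57, 34), (34, 11, -35), (-35, 59, 10), (10, 61, -29), (-29, 55, 16), (16, 41, -50), (-50, 59, 7), (7, 67, -14), … (76 more)
river cycle of g (length 86): (-30, 51, 19), (19, 63, -12), (-12, 57, 34), (34, 11, -35), (-35, 59, 10), (10, 61, -29), (-29, 55, 16), (16, 41, -50), (-50, 59, 7), (7, 67, -14), … (76 more)
cycles coincide ⇒ equivalent

yes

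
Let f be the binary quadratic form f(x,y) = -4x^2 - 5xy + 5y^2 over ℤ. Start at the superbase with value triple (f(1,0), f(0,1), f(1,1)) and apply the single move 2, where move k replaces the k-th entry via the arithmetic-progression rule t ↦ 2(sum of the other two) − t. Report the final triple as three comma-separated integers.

start (-4,5,-4) = (f(1,0),f(0,1),f(1,1))
replace slot 2: 2·((-4)+(-4)) − 5 = -21 → (-4,-21,-4)

-4,-21,-4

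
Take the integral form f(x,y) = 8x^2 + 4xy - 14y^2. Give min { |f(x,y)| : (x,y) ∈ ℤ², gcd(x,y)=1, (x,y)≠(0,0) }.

descent: ρ → (-14,-4,8)
descent: ρ → (8,20,-2)  [lands on river]
river: ρ → (-2,20,8)
river: ρ → (8,12,-10)
river: ρ → (-10,8,10)
river: ρ → (10,12,-8)
river: ρ → (-8,20,2)
river: ρ → (2,20,-8)
river: ρ → (-8,12,10)
river: ρ → (10,8,-10)
river: ρ → (-10,12,8)
closes: descent 2, river 10
min |a| on river = 2

2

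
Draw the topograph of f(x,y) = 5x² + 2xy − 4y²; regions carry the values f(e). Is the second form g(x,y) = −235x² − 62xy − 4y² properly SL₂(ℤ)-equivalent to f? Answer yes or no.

D₁ = 84, D₂ = 84
river cycle of f (length 6): (-4, 6, 3), (3, 6, -4), (-4, 2, 5), (5, 8, -1), (-1, 8, 5), (5, 2, -4)
river cycle of g (length 6): (-4, 6, 3), (3, 6, -4), (-4, 2, 5), (5, 8, -1), (-1, 8, 5), (5, 2, -4)
cycles coincide ⇒ equivalent

yes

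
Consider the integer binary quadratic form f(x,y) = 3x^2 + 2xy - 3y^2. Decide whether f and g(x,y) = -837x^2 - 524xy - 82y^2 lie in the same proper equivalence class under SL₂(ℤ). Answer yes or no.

D₁ = 40, D₂ = 40
river cycle of f (length 6): (-3, 4, 2), (2, 4, -3), (-3, 2, 3), (3, 4, -2), (-2, 4, 3), (3, 2, -3)
river cycle of g (length 6): (-3, 4, 2), (2, 4, -3), (-3, 2, 3), (3, 4, -2), (-2, 4, 3), (3, 2, -3)
cycles coincide ⇒ equivalent

yes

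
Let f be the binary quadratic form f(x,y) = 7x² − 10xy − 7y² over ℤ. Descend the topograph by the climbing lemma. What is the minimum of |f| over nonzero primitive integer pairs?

descent: ρ → (-7,10,7)  [lands on river]
river: ρ → (7,4,-10)
river: ρ → (-10,16,1)
river: ρ → (1,16,-10)
river: ρ → (-10,4,7)
river: ρ → (7,10,-7)
river: ρ → (-7,4,10)
river: ρ → (10,16,-1)
river: ρ → (-1,16,10)
river: ρ → (10,4,-7)
closes: descent 1, river 10
min |a| on river = 1

1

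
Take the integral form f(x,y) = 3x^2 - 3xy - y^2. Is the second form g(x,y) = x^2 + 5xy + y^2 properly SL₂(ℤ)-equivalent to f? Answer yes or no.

D₁ = 21, D₂ = 21
river cycle of f (length 2): (-1, 3, 3), (3, 3, -1)
river cycle of g (length 2): (1, 3, -3), (-3, 3, 1)
cycles differ ⇒ inequivalent

no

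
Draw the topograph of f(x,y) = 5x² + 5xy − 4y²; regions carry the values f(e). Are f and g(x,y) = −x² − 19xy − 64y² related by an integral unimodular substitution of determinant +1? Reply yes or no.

D₁ = 105, D₂ = 105
river cycle of f (length 6): (-4, 3, 6), (6, 9, -1), (-1, 9, 6), (6, 3, -4), (-4, 5, 5), (5, 5, -4)
river cycle of g (length 6): (-1, 9, 6), (6, 3, -4), (-4, 5, 5), (5, 5, -4), (-4, 3, 6), (6, 9, -1)
cycles coincide ⇒ equivalent

yes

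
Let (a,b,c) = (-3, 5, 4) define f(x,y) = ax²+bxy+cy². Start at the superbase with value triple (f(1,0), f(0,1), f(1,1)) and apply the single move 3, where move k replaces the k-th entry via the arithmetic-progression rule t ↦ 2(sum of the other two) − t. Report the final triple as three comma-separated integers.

start (-3,4,6) = (f(1,0),f(0,1),f(1,1))
replace slot 3: 2·((-3)+4) − 6 = -4 → (-3,4,-4)

-3,4,-4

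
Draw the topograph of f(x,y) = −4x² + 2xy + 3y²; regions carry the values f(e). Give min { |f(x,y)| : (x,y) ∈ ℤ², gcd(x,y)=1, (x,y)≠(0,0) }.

river: ρ → (3,4,-3)
river: ρ → (-3,2,4)
river: ρ → (4,6,-1)
river: ρ → (-1,6,4)
river: ρ → (4,2,-3)
river: ρ → (-3,4,3)
river: ρ → (3,2,-4)
river: ρ → (-4,6,1)
river: ρ → (1,6,-4)
river: ρ → (-4,2,3)
closes: descent 0, river 10
min |a| on river = 1

1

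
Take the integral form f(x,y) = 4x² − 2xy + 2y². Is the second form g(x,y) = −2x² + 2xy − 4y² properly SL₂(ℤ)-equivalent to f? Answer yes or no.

D₁ = -28, D₂ = -28
f: flip: (4,-2,2)→(2,2,4)
f: reduced (well bottom): (2,2,4) with a≤c, −a<b≤a
g is negative-definite; reduce −g:
−g: translate: b→2 (≡-2 mod 4), so (2,-2,4)→(2,2,4)
−g: reduced (well bottom): (2,2,4) with a≤c, −a<b≤a
flip sign back: reduced form of g is (-2,-2,-4)
reduced forms (2, 2, 4) vs (-2, -2, -4) ⇒ inequivalent

no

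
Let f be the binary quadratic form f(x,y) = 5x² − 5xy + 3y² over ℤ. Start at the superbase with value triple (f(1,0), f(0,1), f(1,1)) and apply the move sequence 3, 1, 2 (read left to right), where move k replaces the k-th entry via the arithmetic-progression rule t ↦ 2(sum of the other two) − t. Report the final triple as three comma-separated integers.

start (5,3,3) = (f(1,0),f(0,1),f(1,1))
replace slot 3: 2·(5+3) − 3 = 13 → (5,3,13)
replace slot 1: 2·(3+13) − 5 = 27 → (27,3,13)
replace slot 2: 2·(27+13) − 3 = 77 → (27,77,13)

27,77,13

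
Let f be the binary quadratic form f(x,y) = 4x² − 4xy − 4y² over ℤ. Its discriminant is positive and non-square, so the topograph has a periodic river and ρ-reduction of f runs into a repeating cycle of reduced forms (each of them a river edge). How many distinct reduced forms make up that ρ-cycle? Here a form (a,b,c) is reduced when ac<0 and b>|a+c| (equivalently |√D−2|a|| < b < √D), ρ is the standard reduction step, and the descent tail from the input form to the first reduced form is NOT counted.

D = 80, ⌊√D⌋ = 8
descent: ρ → (-4,4,4)  [lands on river]
river: ρ → (4,4,-4)
ρ-cycle length = 2 (tail of 1 descent step not counted)

2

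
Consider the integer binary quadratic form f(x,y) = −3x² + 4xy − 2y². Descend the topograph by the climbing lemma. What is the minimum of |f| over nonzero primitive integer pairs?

translate: b→2 (≡-4 mod 6), so (3,-4,2)→(3,2,1)
flip: (3,2,1)→(1,-2,3)
translate: b→0 (≡-2 mod 2), so (1,-2,3)→(1,0,2)
reduced (well bottom): (1,0,2) with a≤c, −a<b≤a
well minimum |f| = |-1| = 1 (negative-definite)

1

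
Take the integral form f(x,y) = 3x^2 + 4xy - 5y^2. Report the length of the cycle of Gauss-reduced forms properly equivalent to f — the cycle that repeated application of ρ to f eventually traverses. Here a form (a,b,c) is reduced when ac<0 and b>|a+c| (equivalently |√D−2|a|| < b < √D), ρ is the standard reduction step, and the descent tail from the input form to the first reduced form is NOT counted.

D = 76, ⌊√D⌋ = 8
river: ρ → (-5,6,2)
river: ρ → (2,6,-5)
river: ρ → (-5,4,3)
river: ρ → (3,8,-1)
river: ρ → (-1,8,3)
river: ρ → (3,4,-5)
ρ-cycle length = 6 (tail of 0 descent steps not counted)

6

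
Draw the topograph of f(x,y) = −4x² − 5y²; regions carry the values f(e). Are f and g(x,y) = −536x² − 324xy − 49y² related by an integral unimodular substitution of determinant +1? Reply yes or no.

D₁ = -80, D₂ = -80
f is negative-definite; reduce −f:
−f: reduced (well bottom): (4,0,5) with a≤c, −a<b≤a
flip sign back: reduced form of f is (-4,0,-5)
g is negative-definite; reduce −g:
−g: flip: (536,324,49)→(49,-324,536)
−g: translate: b→-30 (≡-324 mod 98), so (49,-324,536)→(49,-30,5)
−g: flip: (49,-30,5)→(5,30,49)
−g: translate: b→0 (≡30 mod 10), so (5,30,49)→(5,0,4)
−g: flip: (5,0,4)→(4,0,5)
−g: reduced (well bottom): (4,0,5) with a≤c, −a<b≤a
flip sign back: reduced form of g is (-4,0,-5)
reduced forms (-4, 0, -5) vs (-4, 0, -5) ⇒ equivalent

yes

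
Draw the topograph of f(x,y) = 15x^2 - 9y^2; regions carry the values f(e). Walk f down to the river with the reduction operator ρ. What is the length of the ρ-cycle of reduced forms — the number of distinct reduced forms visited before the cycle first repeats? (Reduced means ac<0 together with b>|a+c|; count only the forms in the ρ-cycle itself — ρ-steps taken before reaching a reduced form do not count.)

D = 540, ⌊√D⌋ = 23
descent: ρ → (-9,18,6)  [lands on river]
river: ρ → (6,18,-9)
ρ-cycle length = 2 (tail of 1 descent step not counted)

2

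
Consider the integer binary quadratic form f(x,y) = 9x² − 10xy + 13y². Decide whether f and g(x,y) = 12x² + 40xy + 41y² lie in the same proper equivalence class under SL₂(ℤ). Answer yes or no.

D₁ = -368, D₂ = -368
f: translate: b→8 (≡-10 mod 18), so (9,-10,13)→(9,8,12)
f: reduced (well bottom): (9,8,12) with a≤c, −a<b≤a
g: translate: b→-8 (≡40 mod 24), so (12,40,41)→(12,-8,9)
g: flip: (12,-8,9)→(9,8,12)
g: reduced (well bottom): (9,8,12) with a≤c, −a<b≤a
reduced forms (9, 8, 12) vs (9, 8, 12) ⇒ equivalent

yes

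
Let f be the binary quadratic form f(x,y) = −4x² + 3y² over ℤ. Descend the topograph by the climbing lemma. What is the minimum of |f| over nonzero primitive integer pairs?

descent: ρ → (3,6,-1)  [lands on river]
river: ρ → (-1,6,3)
closes: descent 1, river 2
min |a| on river = 1

1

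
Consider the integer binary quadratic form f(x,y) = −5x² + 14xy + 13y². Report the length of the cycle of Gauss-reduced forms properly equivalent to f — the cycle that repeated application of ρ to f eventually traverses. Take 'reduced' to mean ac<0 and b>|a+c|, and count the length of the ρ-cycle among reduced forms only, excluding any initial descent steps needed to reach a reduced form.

D = 456, ⌊√D⌋ = 21
river: ρ → (13,12,-6)
river: ρ → (-6,12,13)
river: ρ → (13,14,-5)
river: ρ → (-5,16,10)
river: ρ → (10,4,-11)
river: ρ → (-11,18,3)
river: ρ → (3,18,-11)
river: ρ → (-11,4,10)
river: ρ → (10,16,-5)
river: ρ → (-5,14,13)
ρ-cycle length = 10 (tail of 0 descent steps not counted)

10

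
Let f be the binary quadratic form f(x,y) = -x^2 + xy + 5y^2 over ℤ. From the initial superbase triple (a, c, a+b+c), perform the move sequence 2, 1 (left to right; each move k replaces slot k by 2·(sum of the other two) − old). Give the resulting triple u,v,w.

start (-1,5,5) = (f(1,0),f(0,1),f(1,1))
replace slot 2: 2·((-1)+5) − 5 = 3 → (-1,3,5)
replace slot 1: 2·(3+5) − (-1) = 17 → (17,3,5)

17,3,5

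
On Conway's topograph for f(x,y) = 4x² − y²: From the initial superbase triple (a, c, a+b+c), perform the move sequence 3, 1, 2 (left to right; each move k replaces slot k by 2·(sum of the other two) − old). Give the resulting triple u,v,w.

start (4,-1,3) = (f(1,0),f(0,1),f(1,1))
replace slot 3: 2·(4+(-1)) − 3 = 3 → (4,-1,3)
replace slot 1: 2·((-1)+3) − 4 = 0 → (0,-1,3)
replace slot 2: 2·(0+3) − (-1) = 7 → (0,7,3)

0,7,3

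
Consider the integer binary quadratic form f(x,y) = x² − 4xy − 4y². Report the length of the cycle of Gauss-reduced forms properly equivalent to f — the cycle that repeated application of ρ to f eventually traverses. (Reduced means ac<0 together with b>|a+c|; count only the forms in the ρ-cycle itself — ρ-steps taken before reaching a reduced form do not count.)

D = 32, ⌊√D⌋ = 5
descent: ρ → (-4,4,1)  [lands on river]
river: ρ → (1,4,-4)
ρ-cycle length = 2 (tail of 1 descent step not counted)

2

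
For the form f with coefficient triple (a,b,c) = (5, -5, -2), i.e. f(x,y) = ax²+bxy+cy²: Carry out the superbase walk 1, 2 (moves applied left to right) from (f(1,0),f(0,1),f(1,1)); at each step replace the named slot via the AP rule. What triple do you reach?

start (5,-2,-2) = (f(1,0),f(0,1),f(1,1))
replace slot 1: 2·((-2)+(-2)) − 5 = -13 → (-13,-2,-2)
replace slot 2: 2·((-13)+(-2)) − (-2) = -28 → (-13,-28,-2)

-13,-28,-2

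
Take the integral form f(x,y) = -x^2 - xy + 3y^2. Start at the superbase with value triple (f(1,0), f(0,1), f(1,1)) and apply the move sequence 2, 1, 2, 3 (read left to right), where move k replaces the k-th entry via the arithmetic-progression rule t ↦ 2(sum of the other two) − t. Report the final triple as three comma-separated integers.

start (-1,3,1) = (f(1,0),f(0,1),f(1,1))
replace slot 2: 2·((-1)+1) − 3 = -3 → (-1,-3,1)
replace slot 1: 2·((-3)+1) − (-1) = -3 → (-3,-3,1)
replace slot 2: 2·((-3)+1) − (-3) = -1 → (-3,-1,1)
replace slot 3: 2·((-3)+(-1)) − 1 = -9 → (-3,-1,-9)

-3,-1,-9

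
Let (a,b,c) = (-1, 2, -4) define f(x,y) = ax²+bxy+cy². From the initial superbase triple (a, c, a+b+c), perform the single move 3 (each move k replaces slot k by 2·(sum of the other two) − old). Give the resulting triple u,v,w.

start (-1,-4,-3) = (f(1,0),f(0,1),f(1,1))
replace slot 3: 2·((-1)+(-4)) − (-3) = -7 → (-1,-4,-7)

-1,-4,-7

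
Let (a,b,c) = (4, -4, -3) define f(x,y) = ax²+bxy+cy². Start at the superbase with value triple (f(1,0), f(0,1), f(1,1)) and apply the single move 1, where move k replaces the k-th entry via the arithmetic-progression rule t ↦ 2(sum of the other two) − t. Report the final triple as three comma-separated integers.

start (4,-3,-3) = (f(1,0),f(0,1),f(1,1))
replace slot 1: 2·((-3)+(-3)) − 4 = -16 → (-16,-3,-3)

-16,-3,-3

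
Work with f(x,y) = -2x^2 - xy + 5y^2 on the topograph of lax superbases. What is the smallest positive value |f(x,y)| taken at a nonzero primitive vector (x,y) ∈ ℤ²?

descent: ρ → (5,1,-2)
descent: ρ → (-2,3,4)  [lands on river]
river: ρ → (4,5,-1)
river: ρ → (-1,5,4)
river: ρ → (4,3,-2)
river: ρ → (-2,5,2)
river: ρ → (2,3,-4)
river: ρ → (-4,5,1)
river: ρ → (1,5,-4)
river: ρ → (-4,3,2)
river: ρ → (2,5,-2)
closes: descent 2, river 10
min |a| on river = 1

1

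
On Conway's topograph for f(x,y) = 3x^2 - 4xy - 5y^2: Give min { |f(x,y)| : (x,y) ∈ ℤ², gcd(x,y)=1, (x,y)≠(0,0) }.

descent: ρ → (-5,4,3)  [lands on river]
river: ρ → (3,8,-1)
river: ρ → (-1,8,3)
river: ρ → (3,4,-5)
river: ρ → (-5,6,2)
river: ρ → (2,6,-5)
closes: descent 1, river 6
min |a| on river = 1

1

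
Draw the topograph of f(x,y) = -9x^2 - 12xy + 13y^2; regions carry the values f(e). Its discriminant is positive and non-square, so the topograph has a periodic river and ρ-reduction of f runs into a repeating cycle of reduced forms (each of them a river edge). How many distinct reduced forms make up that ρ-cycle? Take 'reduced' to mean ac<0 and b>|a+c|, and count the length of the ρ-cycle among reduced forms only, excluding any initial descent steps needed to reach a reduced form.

D = 612, ⌊√D⌋ = 24
descent: ρ → (13,12,-9)  [lands on river]
river: ρ → (-9,24,1)
river: ρ → (1,24,-9)
river: ρ → (-9,12,13)
river: ρ → (13,14,-8)
river: ρ → (-8,18,9)
river: ρ → (9,18,-8)
river: ρ → (-8,14,13)
ρ-cycle length = 8 (tail of 1 descent step not counted)

8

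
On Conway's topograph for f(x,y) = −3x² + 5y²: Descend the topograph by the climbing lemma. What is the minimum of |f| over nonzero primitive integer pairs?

descent: ρ → (5,0,-3)
descent: ρ → (-3,6,2)  [lands on river]
river: ρ → (2,6,-3)
closes: descent 2, river 2
min |a| on river = 2

2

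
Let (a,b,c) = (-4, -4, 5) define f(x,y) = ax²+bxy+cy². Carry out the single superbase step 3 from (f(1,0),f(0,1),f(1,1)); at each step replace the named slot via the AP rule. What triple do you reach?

start (-4,5,-3) = (f(1,0),f(0,1),f(1,1))
replace slot 3: 2·((-4)+5) − (-3) = 5 → (-4,5,5)

-4,5,5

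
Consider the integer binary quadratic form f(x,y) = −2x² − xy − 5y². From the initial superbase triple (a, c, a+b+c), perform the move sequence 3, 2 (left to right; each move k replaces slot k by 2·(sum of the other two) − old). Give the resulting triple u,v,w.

start (-2,-5,-8) = (f(1,0),f(0,1),f(1,1))
replace slot 3: 2·((-2)+(-5)) − (-8) = -6 → (-2,-5,-6)
replace slot 2: 2·((-2)+(-6)) − (-5) = -11 → (-2,-11,-6)

-2,-11,-6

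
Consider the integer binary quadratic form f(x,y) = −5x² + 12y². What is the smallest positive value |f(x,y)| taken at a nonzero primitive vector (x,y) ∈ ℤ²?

descent: ρ → (12,0,-5)
descent: ρ → (-5,10,7)  [lands on river]
river: ρ → (7,4,-8)
river: ρ → (-8,12,3)
river: ρ → (3,12,-8)
river: ρ → (-8,4,7)
river: ρ → (7,10,-5)
closes: descent 2, river 6
min |a| on river = 3

3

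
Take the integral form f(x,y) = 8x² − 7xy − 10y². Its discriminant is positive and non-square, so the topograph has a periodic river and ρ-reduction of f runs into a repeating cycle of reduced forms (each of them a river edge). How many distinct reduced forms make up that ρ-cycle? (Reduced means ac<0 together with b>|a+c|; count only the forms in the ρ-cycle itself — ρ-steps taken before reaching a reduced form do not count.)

D = 369, ⌊√D⌋ = 19
descent: ρ → (-10,7,8)  [lands on river]
river: ρ → (8,9,-9)
river: ρ → (-9,9,8)
river: ρ → (8,7,-10)
river: ρ → (-10,13,5)
river: ρ → (5,17,-4)
river: ρ → (-4,15,9)
river: ρ → (9,3,-10)
river: ρ → (-10,17,2)
river: ρ → (2,19,-1)
river: ρ → (-1,19,2)
river: ρ → (2,17,-10)
river: ρ → (-10,3,9)
river: ρ → (9,15,-4)
river: ρ → (-4,17,5)
river: ρ → (5,13,-10)
ρ-cycle length = 16 (tail of 1 descent step not counted)

16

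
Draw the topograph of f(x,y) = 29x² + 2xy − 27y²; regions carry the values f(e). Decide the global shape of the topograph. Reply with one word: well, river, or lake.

D = b²−4ac = 2² − 4·29·(-27) = 3136
D = 56² is a perfect square ⇒ form factors over ℤ ⇒ lakes

lake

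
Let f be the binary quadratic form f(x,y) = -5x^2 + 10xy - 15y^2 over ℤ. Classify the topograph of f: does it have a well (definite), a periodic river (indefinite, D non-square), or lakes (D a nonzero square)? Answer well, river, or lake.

D = b²−4ac = 10² − 4·(-5)·(-15) = -200
D < 0 ⇒ definite ⇒ every region one sign ⇒ single well

well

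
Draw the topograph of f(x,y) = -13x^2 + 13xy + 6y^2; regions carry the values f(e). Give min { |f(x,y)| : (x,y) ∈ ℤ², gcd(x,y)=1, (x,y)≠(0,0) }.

river: ρ → (6,11,-15)
river: ρ → (-15,19,2)
river: ρ → (2,21,-5)
river: ρ → (-5,19,6)
river: ρ → (6,17,-8)
river: ρ → (-8,15,8)
river: ρ → (8,17,-6)
river: ρ → (-6,19,5)
river: ρ → (5,21,-2)
river: ρ → (-2,19,15)
river: ρ → (15,11,-6)
river: ρ → (-6,13,13)
river: ρ → (13,13,-6)
river: ρ → (-6,11,15)
river: ρ → (15,19,-2)
river: ρ → (-2,21,5)
river: ρ → (5,19,-6)
river: ρ → (-6,17,8)
river: ρ → (8,15,-8)
river: ρ → (-8,17,6)
river: ρ → (6,19,-5)
river: ρ → (-5,21,2)
river: ρ → (2,19,-15)
river: ρ → (-15,11,6)
river: ρ → (6,13,-13)
river: ρ → (-13,13,6)
closes: descent 0, river 26
min |a| on river = 2

2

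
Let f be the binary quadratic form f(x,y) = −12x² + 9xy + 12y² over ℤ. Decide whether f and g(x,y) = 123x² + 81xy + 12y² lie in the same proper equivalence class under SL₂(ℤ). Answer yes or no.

D₁ = 657, D₂ = 657
river cycle of f (length 18): (12, 15, -9), (-9, 21, 6), (6, 15, -18), (-18, 21, 3), (3, 21, -18), (-18, 15, 6), (6, 21, -9), (-9, 15, 12), (12, 9, -12), (-12, 15, 9), … (8 more)
river cycle of g (length 18): (12, 15, -9), (-9, 21, 6), (6, 15, -18), (-18, 21, 3), (3, 21, -18), (-18, 15, 6), (6, 21, -9), (-9, 15, 12), (12, 9, -12), (-12, 15, 9), … (8 more)
cycles coincide ⇒ equivalent

yes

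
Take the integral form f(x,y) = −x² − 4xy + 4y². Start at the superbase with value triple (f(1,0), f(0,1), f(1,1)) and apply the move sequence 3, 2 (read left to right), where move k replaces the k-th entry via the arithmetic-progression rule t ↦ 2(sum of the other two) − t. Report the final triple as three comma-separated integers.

start (-1,4,-1) = (f(1,0),f(0,1),f(1,1))
replace slot 3: 2·((-1)+4) − (-1) = 7 → (-1,4,7)
replace slot 2: 2·((-1)+7) − 4 = 8 → (-1,8,7)

-1,8,7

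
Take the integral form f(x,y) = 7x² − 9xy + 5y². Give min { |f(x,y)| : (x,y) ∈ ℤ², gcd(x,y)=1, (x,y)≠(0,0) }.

translate: b→5 (≡-9 mod 14), so (7,-9,5)→(7,5,3)
flip: (7,5,3)→(3,-5,7)
translate: b→1 (≡-5 mod 6), so (3,-5,7)→(3,1,5)
reduced (well bottom): (3,1,5) with a≤c, −a<b≤a
well minimum = a = 3

3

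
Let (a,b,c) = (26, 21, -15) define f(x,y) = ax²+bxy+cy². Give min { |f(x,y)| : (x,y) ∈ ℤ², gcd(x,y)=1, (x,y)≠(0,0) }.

river: ρ → (-15,39,8)
river: ρ → (8,41,-10)
river: ρ → (-10,39,12)
river: ρ → (12,33,-19)
river: ρ → (-19,43,2)
river: ρ → (2,41,-40)
river: ρ → (-40,39,3)
river: ρ → (3,39,-40)
river: ρ → (-40,41,2)
river: ρ → (2,43,-19)
river: ρ → (-19,33,12)
river: ρ → (12,39,-10)
river: ρ → (-10,41,8)
river: ρ → (8,39,-15)
river: ρ → (-15,21,26)
river: ρ → (26,31,-10)
river: ρ → (-10,29,29)
river: ρ → (29,29,-10)
river: ρ → (-10,31,26)
river: ρ → (26,21,-15)
closes: descent 0, river 20
min |a| on river = 2

2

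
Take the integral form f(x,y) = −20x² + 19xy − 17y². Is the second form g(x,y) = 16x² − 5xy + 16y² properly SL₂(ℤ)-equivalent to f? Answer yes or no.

D₁ = -999, D₂ = -999
f is negative-definite; reduce −f:
−f: flip: (20,-19,17)→(17,19,20)
−f: translate: b→-15 (≡19 mod 34), so (17,19,20)→(17,-15,18)
−f: reduced (well bottom): (17,-15,18) with a≤c, −a<b≤a
flip sign back: reduced form of f is (-17,15,-18)
g: flip: (16,-5,16)→(16,5,16)
g: reduced (well bottom): (16,5,16) with a≤c, −a<b≤a
reduced forms (-17, 15, -18) vs (16, 5, 16) ⇒ inequivalent

no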